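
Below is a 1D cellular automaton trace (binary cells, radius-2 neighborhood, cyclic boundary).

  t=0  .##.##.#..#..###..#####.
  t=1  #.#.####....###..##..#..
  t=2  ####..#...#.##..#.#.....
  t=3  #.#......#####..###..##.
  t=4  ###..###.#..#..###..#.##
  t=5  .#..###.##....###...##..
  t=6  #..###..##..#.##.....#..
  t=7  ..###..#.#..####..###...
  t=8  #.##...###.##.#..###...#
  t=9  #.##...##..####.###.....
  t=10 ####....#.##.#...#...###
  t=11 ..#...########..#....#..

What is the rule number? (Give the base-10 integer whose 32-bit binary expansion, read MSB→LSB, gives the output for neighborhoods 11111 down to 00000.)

1148746919

  nb #####: next=.  (t=0,i=20, bit31=0)
  nb ####.: next=#  (t=0,i=21, bit30=1)
  nb ###.#: next=.  (t=4,i=7, bit29=0)
  nb ###..: next=.  (t=0,i=15, bit28=0)
  nb ##.##: next=.  (t=0,i=3, bit27=0)
  nb ##.#.: next=#  (t=0,i=6, bit26=1)
  nb ##..#: next=.  (t=0,i=16, bit25=0)
  nb ##...: next=.  (t=1,i=8, bit24=0)
  nb #.###: next=.  (t=1,i=4, bit23=0)
  nb #.##.: next=#  (t=0,i=4, bit22=1)
  nb #.#.#: next=#  (t=1,i=2, bit21=1)
  nb #.#..: next=#  (t=0,i=7, bit20=1)
  nb #..##: next=#  (t=0,i=0, bit19=1)
  nb #..#.: next=.  (t=0,i=9, bit18=0)
  nb #...#: next=.  (t=2,i=8, bit17=0)
  nb #....: next=.  (t=1,i=9, bit16=0)
  nb .####: next=.  (t=0,i=19, bit15=0)
  nb .###.: next=#  (t=0,i=14, bit14=1)
  nb .##.#: next=#  (t=0,i=2, bit13=1)
  nb .##..: next=#  (t=1,i=18, bit12=1)
  nb .#.##: next=#  (t=1,i=3, bit11=1)
  nb .#.#.: next=#  (t=1,i=1, bit10=1)
  nb .#..#: next=.  (t=0,i=8, bit9=0)
  nb .#...: next=.  (t=2,i=7, bit8=0)
  nb ..###: next=#  (t=0,i=13, bit7=1)
  nb ..##.: next=.  (t=0,i=1, bit6=0)
  nb ..#.#: next=#  (t=1,i=0, bit5=1)
  nb ..#..: next=.  (t=0,i=10, bit4=0)
  nb ...##: next=.  (t=1,i=11, bit3=0)
  nb ...#.: next=#  (t=2,i=9, bit2=1)
  nb ....#: next=#  (t=1,i=10, bit1=1)
  nb .....: next=#  (t=2,i=21, bit0=1)
  bits 01000100011110000111110010100111 = 1148746919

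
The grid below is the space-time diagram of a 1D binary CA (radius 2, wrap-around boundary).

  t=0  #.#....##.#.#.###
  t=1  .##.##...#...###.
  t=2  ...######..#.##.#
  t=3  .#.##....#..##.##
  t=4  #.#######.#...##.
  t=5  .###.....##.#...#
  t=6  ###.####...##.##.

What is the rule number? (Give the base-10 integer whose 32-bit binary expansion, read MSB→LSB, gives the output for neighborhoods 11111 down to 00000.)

  ##### -> .   bit 31 = 0  t=2,i=5
  ####. -> .   bit 30 = 0  t=0,i=16
  ###.# -> .   bit 29 = 0  t=0,i=0
  ###.. -> .   bit 28 = 0  t=1,i=15
  ##.## -> #   bit 27 = 1  t=1,i=3
  ##.#. -> #   bit 26 = 1  t=0,i=1
  ##..# -> #   bit 25 = 1  t=1,i=16
  ##... -> #   bit 24 = 1  t=1,i=6
  #.### -> #   bit 23 = 1  t=0,i=14
  #.##. -> #   bit 22 = 1  t=1,i=4
  #.#.# -> .   bit 21 = 0  t=0,i=10
  #.#.. -> #   bit 20 = 1  t=0,i=2
  #..## -> .   bit 19 = 0  t=1,i=0
  #..#. -> .   bit 18 = 0  t=2,i=10
  #...# -> #   bit 17 = 1  t=1,i=7
  #.... -> #   bit 16 = 1  t=0,i=4
  .#### -> #   bit 15 = 1  t=0,i=15
  .###. -> #   bit 14 = 1  t=1,i=14
  .##.# -> .   bit 13 = 0  t=0,i=8
  .##.. -> #   bit 12 = 1  t=1,i=5
  .#.## -> #   bit 11 = 1  t=0,i=13
  .#.#. -> .   bit 10 = 0  t=0,i=11
  .#..# -> #   bit 9 = 1  t=3,i=10
  .#... -> .   bit 8 = 0  t=0,i=3
  ..### -> #   bit 7 = 1  t=1,i=13
  ..##. -> .   bit 6 = 0  t=0,i=7
  ..#.# -> .   bit 5 = 0  t=2,i=11
  ..#.. -> .   bit 4 = 0  t=1,i=9
  ...## -> .   bit 3 = 0  t=0,i=6
  ...#. -> #   bit 2 = 1  t=1,i=8
  ....# -> #   bit 1 = 1  t=0,i=5
  ..... -> #   bit 0 = 1  t=5,i=6
  bits 00001111110100111101101010000111 = 265542279

265542279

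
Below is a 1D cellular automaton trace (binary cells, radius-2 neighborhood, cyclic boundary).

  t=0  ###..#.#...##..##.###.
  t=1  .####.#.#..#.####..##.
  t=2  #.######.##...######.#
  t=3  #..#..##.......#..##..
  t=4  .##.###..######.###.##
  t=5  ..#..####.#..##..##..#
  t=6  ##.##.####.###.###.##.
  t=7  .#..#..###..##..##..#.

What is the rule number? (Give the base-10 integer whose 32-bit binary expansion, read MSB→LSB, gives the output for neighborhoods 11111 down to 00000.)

  #####|.  b31=0 t=2,i=4
  ####.|#  b30=1 t=1,i=3
  ###.#|#  b29=1 t=0,i=20
  ###..|#  b28=1 t=0,i=2
  ##.##|.  b27=0 t=0,i=17
  ##.#.|#  b26=1 t=1,i=5
  ##..#|#  b25=1 t=0,i=3
  ##...|.  b24=0 t=2,i=11
  #.###|.  b23=0 t=0,i=0
  #.##.|.  b22=0 t=2,i=9
  #.#.#|#  b21=1 t=1,i=6
  #.#..|.  b20=0 t=0,i=7
  #..##|#  b19=1 t=0,i=14
  #..#.|#  b18=1 t=0,i=4
  #...#|.  b17=0 t=0,i=9
  #....|#  b16=1 t=3,i=9
  .####|#  b15=1 t=1,i=2
  .###.|#  b14=1 t=0,i=1
  .##.#|#  b13=1 t=0,i=16
  .##..|.  b12=0 t=0,i=12
  .#.##|.  b11=0 t=1,i=12
  .#.#.|#  b10=1 t=0,i=6
  .#..#|#  b9=1 t=1,i=9
  .#...|#  b8=1 t=0,i=8
  ..###|.  b7=0 t=1,i=1
  ..##.|#  b6=1 t=0,i=11
  ..#.#|.  b5=0 t=0,i=5
  ..#..|.  b4=0 t=3,i=0
  ...##|.  b3=0 t=0,i=10
  ...#.|#  b2=1 t=3,i=14
  ....#|#  b1=1 t=3,i=13
  .....|#  b0=1 t=3,i=10
  bits 01110110001011011110011101000111 = 1982719815

1982719815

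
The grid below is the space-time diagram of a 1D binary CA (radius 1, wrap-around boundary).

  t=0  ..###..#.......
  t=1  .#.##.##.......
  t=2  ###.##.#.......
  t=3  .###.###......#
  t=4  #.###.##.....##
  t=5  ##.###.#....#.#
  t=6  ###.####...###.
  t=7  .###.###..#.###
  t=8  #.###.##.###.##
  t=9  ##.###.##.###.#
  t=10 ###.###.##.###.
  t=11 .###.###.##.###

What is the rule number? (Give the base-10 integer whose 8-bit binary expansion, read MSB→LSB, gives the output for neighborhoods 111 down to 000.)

  nb ###: next=#  (t=0,i=3, bit7=1)
  nb ##.: next=#  (t=0,i=4, bit6=1)
  nb #.#: next=#  (t=1,i=2, bit5=1)
  nb #..: next=.  (t=0,i=5, bit4=0)
  nb .##: next=.  (t=0,i=2, bit3=0)
  nb .#.: next=#  (t=0,i=7, bit2=1)
  nb ..#: next=#  (t=0,i=1, bit1=1)
  nb ...: next=.  (t=0,i=0, bit0=0)
  bits 11100110 = 230

230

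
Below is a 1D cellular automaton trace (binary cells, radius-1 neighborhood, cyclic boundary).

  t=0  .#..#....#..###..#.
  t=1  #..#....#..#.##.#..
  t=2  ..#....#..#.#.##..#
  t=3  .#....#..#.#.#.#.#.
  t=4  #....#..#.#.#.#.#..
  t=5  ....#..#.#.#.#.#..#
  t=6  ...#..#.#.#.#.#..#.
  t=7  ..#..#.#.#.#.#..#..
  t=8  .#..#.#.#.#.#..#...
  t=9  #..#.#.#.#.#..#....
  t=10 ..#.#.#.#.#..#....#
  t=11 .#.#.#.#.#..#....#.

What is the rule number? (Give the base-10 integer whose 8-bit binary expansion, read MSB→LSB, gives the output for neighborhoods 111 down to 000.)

226

  nb ###: next=#  (t=0,i=13, bit7=1)
  nb ##.: next=#  (t=0,i=14, bit6=1)
  nb #.#: next=#  (t=1,i=12, bit5=1)
  nb #..: next=.  (t=0,i=2, bit4=0)
  nb .##: next=.  (t=0,i=12, bit3=0)
  nb .#.: next=.  (t=0,i=1, bit2=0)
  nb ..#: next=#  (t=0,i=0, bit1=1)
  nb ...: next=.  (t=0,i=6, bit0=0)
  bits 11100010 = 226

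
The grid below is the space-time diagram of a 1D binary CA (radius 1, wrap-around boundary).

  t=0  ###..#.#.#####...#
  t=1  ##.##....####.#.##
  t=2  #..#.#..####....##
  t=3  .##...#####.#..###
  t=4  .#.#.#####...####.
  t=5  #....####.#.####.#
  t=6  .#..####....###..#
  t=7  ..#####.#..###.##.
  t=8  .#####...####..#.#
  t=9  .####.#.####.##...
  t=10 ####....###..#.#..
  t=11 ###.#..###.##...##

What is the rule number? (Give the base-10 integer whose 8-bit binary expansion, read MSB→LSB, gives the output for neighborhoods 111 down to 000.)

  ###|#  b7=1 t=0,i=0
  ##.|.  b6=0 t=0,i=2
  #.#|.  b5=0 t=0,i=6
  #..|#  b4=1 t=0,i=3
  .##|#  b3=1 t=0,i=9
  .#.|.  b2=0 t=0,i=5
  ..#|#  b1=1 t=0,i=4
  ...|.  b0=0 t=0,i=15
  bits 10011010 = 154

154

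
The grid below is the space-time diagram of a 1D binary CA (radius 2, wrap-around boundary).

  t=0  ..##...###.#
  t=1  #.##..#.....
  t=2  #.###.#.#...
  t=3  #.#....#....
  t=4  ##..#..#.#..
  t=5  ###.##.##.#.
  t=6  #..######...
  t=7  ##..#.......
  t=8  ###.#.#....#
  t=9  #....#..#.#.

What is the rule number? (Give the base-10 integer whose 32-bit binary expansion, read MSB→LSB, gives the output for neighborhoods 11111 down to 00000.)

  #####|.  b31=0 t=6,i=5
  ####.|.  b30=0 t=6,i=7
  ###.#|.  b29=0 t=0,i=9
  ###..|.  b28=0 t=6,i=8
  ##.##|#  b27=1 t=5,i=3
  ##.#.|.  b26=0 t=0,i=10
  ##..#|#  b25=1 t=1,i=4
  ##...|.  b24=0 t=0,i=4
  #.###|#  b23=1 t=2,i=2
  #.##.|#  b22=1 t=1,i=2
  #.#.#|.  b21=0 t=2,i=6
  #.#..|.  b20=0 t=0,i=11
  #..##|.  b19=0 t=0,i=1
  #..#.|.  b18=0 t=1,i=5
  #...#|.  b17=0 t=0,i=5
  #....|#  b16=1 t=1,i=8
  .####|#  b15=1 t=6,i=4
  .###.|.  b14=0 t=0,i=8
  .##.#|#  b13=1 t=5,i=5
  .##..|#  b12=1 t=0,i=3
  .#.##|.  b11=0 t=1,i=1
  .#.#.|#  b10=1 t=2,i=7
  .#..#|#  b9=1 t=0,i=0
  .#...|.  b8=0 t=1,i=7
  ..###|.  b7=0 t=0,i=7
  ..##.|#  b6=1 t=0,i=2
  ..#.#|#  b5=1 t=1,i=0
  ..#..|#  b4=1 t=1,i=6
  ...##|#  b3=1 t=0,i=6
  ...#.|.  b2=0 t=1,i=11
  ....#|.  b1=0 t=1,i=10
  .....|.  b0=0 t=1,i=9
  bits 00001010110000011011011001111000 = 180467320

180467320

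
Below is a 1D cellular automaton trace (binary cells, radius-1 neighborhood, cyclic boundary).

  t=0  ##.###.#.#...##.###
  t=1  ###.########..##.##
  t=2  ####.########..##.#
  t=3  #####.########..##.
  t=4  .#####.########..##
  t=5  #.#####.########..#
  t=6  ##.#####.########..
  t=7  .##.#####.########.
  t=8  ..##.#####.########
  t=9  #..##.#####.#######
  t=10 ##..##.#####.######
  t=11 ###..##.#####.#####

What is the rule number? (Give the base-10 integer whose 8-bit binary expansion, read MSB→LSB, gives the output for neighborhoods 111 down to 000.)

245

  [7] ### => #  t=0,i=0
  [6] ##. => #  t=0,i=1
  [5] #.# => #  t=0,i=2
  [4] #.. => #  t=0,i=10
  [3] .## => .  t=0,i=3
  [2] .#. => #  t=0,i=7
  [1] ..# => .  t=0,i=12
  [0] ... => #  t=0,i=11
  bits 11110101 = 245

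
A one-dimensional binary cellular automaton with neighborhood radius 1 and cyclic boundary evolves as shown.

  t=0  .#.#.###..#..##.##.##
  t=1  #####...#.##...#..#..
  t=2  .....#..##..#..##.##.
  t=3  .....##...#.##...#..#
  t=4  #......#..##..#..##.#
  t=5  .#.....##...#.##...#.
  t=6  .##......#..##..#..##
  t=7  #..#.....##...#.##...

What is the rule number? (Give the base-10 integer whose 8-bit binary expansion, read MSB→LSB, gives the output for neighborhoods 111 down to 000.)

52

  nb ###: next=.  (t=0,i=6, bit7=0)
  nb ##.: next=.  (t=0,i=7, bit6=0)
  nb #.#: next=#  (t=0,i=0, bit5=1)
  nb #..: next=#  (t=0,i=8, bit4=1)
  nb .##: next=.  (t=0,i=5, bit3=0)
  nb .#.: next=#  (t=0,i=1, bit2=1)
  nb ..#: next=.  (t=0,i=9, bit1=0)
  nb ...: next=.  (t=1,i=6, bit0=0)
  bits 00110100 = 52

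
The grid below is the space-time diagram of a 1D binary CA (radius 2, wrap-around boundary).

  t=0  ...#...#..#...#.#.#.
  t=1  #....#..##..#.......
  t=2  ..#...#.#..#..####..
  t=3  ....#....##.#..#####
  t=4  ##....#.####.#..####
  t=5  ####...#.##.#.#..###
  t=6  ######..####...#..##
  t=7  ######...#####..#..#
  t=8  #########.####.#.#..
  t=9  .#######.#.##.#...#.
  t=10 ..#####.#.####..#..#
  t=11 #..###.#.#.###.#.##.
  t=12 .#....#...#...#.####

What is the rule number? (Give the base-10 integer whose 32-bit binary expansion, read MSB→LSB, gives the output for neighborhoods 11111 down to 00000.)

  [31] ##### => #  t=3,i=17
  [30] ####. => #  t=2,i=16
  [29] ###.# => .  t=4,i=11
  [28] ###.. => #  t=2,i=17
  [27] ##.## => #  t=8,i=9
  [26] ##.#. => #  t=3,i=11
  [25] ##..# => .  t=1,i=10
  [24] ##... => #  t=2,i=18
  [23] #.### => .  t=4,i=8
  [22] #.##. => #  t=5,i=9
  [21] #.#.# => .  t=0,i=16
  [20] #.#.. => .  t=0,i=18
  [19] #..## => .  t=1,i=7
  [18] #..#. => #  t=0,i=9
  [17] #...# => #  t=0,i=5
  [16] #.... => #  t=0,i=0
  [15] .#### => #  t=2,i=15
  [14] .###. => .  t=11,i=4
  [13] .##.# => #  t=3,i=10
  [12] .##.. => .  t=1,i=9
  [11] .#.## => #  t=4,i=7
  [10] .#.#. => .  t=0,i=15
  [9] .#..# => #  t=0,i=8
  [8] .#... => .  t=0,i=4
  [7] ..### => .  t=2,i=14
  [6] ..##. => #  t=1,i=8
  [5] ..#.# => .  t=0,i=14
  [4] ..#.. => .  t=0,i=3
  [3] ...## => #  t=3,i=8
  [2] ...#. => .  t=0,i=2
  [1] ....# => .  t=0,i=1
  [0] ..... => #  t=1,i=15
  bits 11011101010001111010101001001001 = 3712461385

3712461385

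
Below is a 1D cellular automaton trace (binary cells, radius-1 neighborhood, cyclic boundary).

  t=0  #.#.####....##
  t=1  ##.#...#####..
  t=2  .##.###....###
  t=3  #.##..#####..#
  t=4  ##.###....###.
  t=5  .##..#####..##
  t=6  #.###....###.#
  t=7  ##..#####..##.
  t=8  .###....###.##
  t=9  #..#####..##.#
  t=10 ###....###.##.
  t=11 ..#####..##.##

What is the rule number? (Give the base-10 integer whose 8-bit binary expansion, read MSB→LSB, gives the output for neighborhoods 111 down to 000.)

  ###|.  b7=0 t=0,i=5
  ##.|#  b6=1 t=0,i=0
  #.#|#  b5=1 t=0,i=1
  #..|#  b4=1 t=0,i=8
  .##|.  b3=0 t=0,i=4
  .#.|.  b2=0 t=0,i=2
  ..#|#  b1=1 t=0,i=11
  ...|#  b0=1 t=0,i=9
  bits 01110011 = 115

115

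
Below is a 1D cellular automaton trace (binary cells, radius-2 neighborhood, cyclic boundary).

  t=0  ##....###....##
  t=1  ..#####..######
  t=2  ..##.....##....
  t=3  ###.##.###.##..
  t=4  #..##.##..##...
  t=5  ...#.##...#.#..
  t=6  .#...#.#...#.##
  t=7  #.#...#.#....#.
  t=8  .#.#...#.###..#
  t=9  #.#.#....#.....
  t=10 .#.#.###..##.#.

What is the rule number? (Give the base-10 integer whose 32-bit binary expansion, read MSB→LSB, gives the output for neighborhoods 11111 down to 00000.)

230786506

  ##### -> .   bit 31 = 0  t=1,i=4
  ####. -> .   bit 30 = 0  t=0,i=0
  ###.# -> .   bit 29 = 0  t=3,i=2
  ###.. -> .   bit 28 = 0  t=0,i=1
  ##.## -> #   bit 27 = 1  t=3,i=3
  ##.#. -> #   bit 26 = 1  t=6,i=0
  ##..# -> .   bit 25 = 0  t=1,i=0
  ##... -> #   bit 24 = 1  t=0,i=2
  #.### -> #   bit 23 = 1  t=3,i=7
  #.##. -> #   bit 22 = 1  t=3,i=4
  #.#.# -> .   bit 21 = 0  t=7,i=0
  #.#.. -> .   bit 20 = 0  t=5,i=12
  #..## -> .   bit 19 = 0  t=1,i=1
  #..#. -> .   bit 18 = 0  t=8,i=13
  #...# -> .   bit 17 = 0  t=4,i=13
  #.... -> #   bit 16 = 1  t=0,i=3
  .#### -> #   bit 15 = 1  t=0,i=14
  .###. -> .   bit 14 = 0  t=0,i=7
  .##.# -> .   bit 13 = 0  t=3,i=5
  .##.. -> .   bit 12 = 0  t=2,i=3
  .#.## -> .   bit 11 = 0  t=5,i=4
  .#.#. -> #   bit 10 = 1  t=5,i=11
  .#..# -> .   bit 9 = 0  t=4,i=1
  .#... -> #   bit 8 = 1  t=5,i=13
  ..### -> #   bit 7 = 1  t=0,i=6
  ..##. -> #   bit 6 = 1  t=2,i=2
  ..#.# -> .   bit 5 = 0  t=5,i=3
  ..#.. -> .   bit 4 = 0  t=4,i=0
  ...## -> #   bit 3 = 1  t=0,i=5
  ...#. -> .   bit 2 = 0  t=4,i=14
  ....# -> #   bit 1 = 1  t=0,i=4
  ..... -> .   bit 0 = 0  t=2,i=6
  bits 00001101110000011000010111001010 = 230786506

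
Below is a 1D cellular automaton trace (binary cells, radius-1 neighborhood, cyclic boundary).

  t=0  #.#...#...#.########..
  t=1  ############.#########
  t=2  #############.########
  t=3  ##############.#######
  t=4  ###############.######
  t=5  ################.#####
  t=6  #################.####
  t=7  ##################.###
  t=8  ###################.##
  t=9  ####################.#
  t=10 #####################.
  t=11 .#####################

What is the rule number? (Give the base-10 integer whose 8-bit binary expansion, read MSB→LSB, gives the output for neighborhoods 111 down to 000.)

  ### -> #   bit 7 = 1  t=0,i=13
  ##. -> #   bit 6 = 1  t=0,i=19
  #.# -> #   bit 5 = 1  t=0,i=1
  #.. -> #   bit 4 = 1  t=0,i=3
  .## -> .   bit 3 = 0  t=0,i=12
  .#. -> #   bit 2 = 1  t=0,i=0
  ..# -> #   bit 1 = 1  t=0,i=5
  ... -> #   bit 0 = 1  t=0,i=4
  bits 11110111 = 247

247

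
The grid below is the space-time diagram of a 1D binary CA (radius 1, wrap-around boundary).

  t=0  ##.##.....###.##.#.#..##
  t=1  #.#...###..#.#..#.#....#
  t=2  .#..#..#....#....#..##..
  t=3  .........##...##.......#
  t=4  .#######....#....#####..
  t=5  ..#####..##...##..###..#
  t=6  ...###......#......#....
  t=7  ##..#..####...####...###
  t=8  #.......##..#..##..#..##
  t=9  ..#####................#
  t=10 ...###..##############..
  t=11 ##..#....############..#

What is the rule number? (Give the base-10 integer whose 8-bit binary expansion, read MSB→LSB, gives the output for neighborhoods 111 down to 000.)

  ###|#  b7=1 t=0,i=0
  ##.|.  b6=0 t=0,i=1
  #.#|#  b5=1 t=0,i=2
  #..|.  b4=0 t=0,i=5
  .##|.  b3=0 t=0,i=3
  .#.|.  b2=0 t=0,i=17
  ..#|.  b1=0 t=0,i=9
  ...|#  b0=1 t=0,i=6
  bits 10100001 = 161

161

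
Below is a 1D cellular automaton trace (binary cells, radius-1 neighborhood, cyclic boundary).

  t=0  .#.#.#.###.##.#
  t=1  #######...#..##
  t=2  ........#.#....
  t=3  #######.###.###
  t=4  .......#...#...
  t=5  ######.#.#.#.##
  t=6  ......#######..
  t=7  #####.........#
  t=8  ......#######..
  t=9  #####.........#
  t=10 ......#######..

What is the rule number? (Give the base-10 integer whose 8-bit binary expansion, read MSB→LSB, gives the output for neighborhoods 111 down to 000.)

  ### -> .   bit 7 = 0  t=0,i=8
  ##. -> .   bit 6 = 0  t=0,i=9
  #.# -> #   bit 5 = 1  t=0,i=0
  #.. -> .   bit 4 = 0  t=1,i=7
  .## -> .   bit 3 = 0  t=0,i=7
  .#. -> #   bit 2 = 1  t=0,i=1
  ..# -> .   bit 1 = 0  t=1,i=9
  ... -> #   bit 0 = 1  t=1,i=8
  bits 00100101 = 37

37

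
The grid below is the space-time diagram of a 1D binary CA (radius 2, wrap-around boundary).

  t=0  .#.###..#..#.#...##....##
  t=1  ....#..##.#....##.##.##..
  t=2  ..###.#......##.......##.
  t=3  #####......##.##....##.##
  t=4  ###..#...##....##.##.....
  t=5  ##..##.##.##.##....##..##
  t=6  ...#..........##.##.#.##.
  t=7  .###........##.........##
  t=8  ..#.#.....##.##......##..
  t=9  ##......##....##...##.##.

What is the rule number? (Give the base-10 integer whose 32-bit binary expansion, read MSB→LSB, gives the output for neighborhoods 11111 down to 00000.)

  nb #####: next=#  (t=3,i=0, bit31=1)
  nb ####.: next=.  (t=3,i=3, bit30=0)
  nb ###.#: next=#  (t=2,i=4, bit29=1)
  nb ###..: next=.  (t=0,i=5, bit28=0)
  nb ##.##: next=.  (t=1,i=17, bit27=0)
  nb ##.#.: next=.  (t=0,i=0, bit26=0)
  nb ##..#: next=.  (t=0,i=6, bit25=0)
  nb ##...: next=#  (t=0,i=19, bit24=1)
  nb #.###: next=.  (t=0,i=3, bit23=0)
  nb #.##.: next=.  (t=1,i=18, bit22=0)
  nb #.#.#: next=.  (t=0,i=1, bit21=0)
  nb #.#..: next=.  (t=0,i=13, bit20=0)
  nb #..##: next=#  (t=1,i=6, bit19=1)
  nb #..#.: next=#  (t=0,i=7, bit18=1)
  nb #...#: next=#  (t=0,i=15, bit17=1)
  nb #....: next=.  (t=0,i=20, bit16=0)
  nb .####: next=.  (t=3,i=24, bit15=0)
  nb .###.: next=#  (t=0,i=4, bit14=1)
  nb .##.#: next=.  (t=0,i=24, bit13=0)
  nb .##..: next=#  (t=0,i=18, bit12=1)
  nb .#.##: next=.  (t=0,i=2, bit11=0)
  nb .#.#.: next=.  (t=0,i=12, bit10=0)
  nb .#..#: next=.  (t=0,i=9, bit9=0)
  nb .#...: next=.  (t=0,i=14, bit8=0)
  nb ..###: next=#  (t=2,i=2, bit7=1)
  nb ..##.: next=.  (t=0,i=17, bit6=0)
  nb ..#.#: next=.  (t=0,i=11, bit5=0)
  nb ..#..: next=#  (t=0,i=8, bit4=1)
  nb ...##: next=#  (t=0,i=16, bit3=1)
  nb ...#.: next=#  (t=1,i=3, bit2=1)
  nb ....#: next=#  (t=0,i=21, bit1=1)
  nb .....: next=.  (t=1,i=0, bit0=0)
  bits 10100001000011100101000010011110 = 2702069918

2702069918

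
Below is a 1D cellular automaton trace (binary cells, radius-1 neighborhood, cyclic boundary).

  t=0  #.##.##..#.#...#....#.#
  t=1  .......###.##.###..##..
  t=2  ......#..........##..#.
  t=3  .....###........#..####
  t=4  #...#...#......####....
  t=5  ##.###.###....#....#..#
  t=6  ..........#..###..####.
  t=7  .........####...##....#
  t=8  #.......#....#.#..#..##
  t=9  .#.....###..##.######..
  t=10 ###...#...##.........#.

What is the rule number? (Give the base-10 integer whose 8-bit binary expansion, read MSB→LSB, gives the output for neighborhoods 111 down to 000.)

  ###|.  b7=0 t=1,i=8
  ##.|.  b6=0 t=0,i=0
  #.#|.  b5=0 t=0,i=1
  #..|#  b4=1 t=0,i=7
  .##|.  b3=0 t=0,i=2
  .#.|#  b2=1 t=0,i=9
  ..#|#  b1=1 t=0,i=8
  ...|.  b0=0 t=0,i=13
  bits 00010110 = 22

22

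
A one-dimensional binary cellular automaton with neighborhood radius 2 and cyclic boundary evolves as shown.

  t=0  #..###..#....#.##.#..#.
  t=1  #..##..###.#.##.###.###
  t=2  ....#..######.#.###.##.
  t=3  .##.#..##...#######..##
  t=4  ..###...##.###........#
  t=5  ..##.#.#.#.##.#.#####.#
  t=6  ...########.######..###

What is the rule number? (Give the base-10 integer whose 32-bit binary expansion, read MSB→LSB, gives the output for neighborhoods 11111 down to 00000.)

632618427

  nb #####: next=.  (t=2,i=9, bit31=0)
  nb ####.: next=.  (t=1,i=22, bit30=0)
  nb ###.#: next=#  (t=1,i=9, bit29=1)
  nb ###..: next=.  (t=0,i=5, bit28=0)
  nb ##.##: next=.  (t=1,i=15, bit27=0)
  nb ##.#.: next=#  (t=0,i=17, bit26=1)
  nb ##..#: next=.  (t=0,i=6, bit25=0)
  nb ##...: next=#  (t=2,i=22, bit24=1)
  nb #.###: next=#  (t=1,i=16, bit23=1)
  nb #.##.: next=.  (t=0,i=15, bit22=0)
  nb #.#.#: next=#  (t=1,i=11, bit21=1)
  nb #.#..: next=#  (t=0,i=0, bit20=1)
  nb #..##: next=.  (t=0,i=2, bit19=0)
  nb #..#.: next=#  (t=0,i=7, bit18=1)
  nb #...#: next=.  (t=3,i=10, bit17=0)
  nb #....: next=.  (t=0,i=10, bit16=0)
  nb .####: next=#  (t=1,i=21, bit15=1)
  nb .###.: next=#  (t=0,i=4, bit14=1)
  nb .##.#: next=#  (t=0,i=16, bit13=1)
  nb .##..: next=#  (t=1,i=4, bit12=1)
  nb .#.##: next=#  (t=0,i=14, bit11=1)
  nb .#.#.: next=#  (t=0,i=22, bit10=1)
  nb .#..#: next=.  (t=0,i=1, bit9=0)
  nb .#...: next=#  (t=0,i=9, bit8=1)
  nb ..###: next=#  (t=0,i=3, bit7=1)
  nb ..##.: next=.  (t=1,i=3, bit6=0)
  nb ..#.#: next=#  (t=0,i=13, bit5=1)
  nb ..#..: next=#  (t=0,i=8, bit4=1)
  nb ...##: next=#  (t=3,i=11, bit3=1)
  nb ...#.: next=.  (t=0,i=12, bit2=0)
  nb ....#: next=#  (t=0,i=11, bit1=1)
  nb .....: next=#  (t=2,i=1, bit0=1)
  bits 00100101101101001111110110111011 = 632618427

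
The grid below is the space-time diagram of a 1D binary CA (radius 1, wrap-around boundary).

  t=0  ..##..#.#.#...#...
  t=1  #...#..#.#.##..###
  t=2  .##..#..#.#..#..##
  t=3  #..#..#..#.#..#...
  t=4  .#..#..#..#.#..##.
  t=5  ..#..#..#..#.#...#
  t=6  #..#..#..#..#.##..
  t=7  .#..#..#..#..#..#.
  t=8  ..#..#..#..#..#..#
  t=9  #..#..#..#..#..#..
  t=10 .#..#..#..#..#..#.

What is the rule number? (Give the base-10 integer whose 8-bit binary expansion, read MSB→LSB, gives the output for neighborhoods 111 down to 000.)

177

  nb ###: next=#  (t=1,i=16, bit7=1)
  nb ##.: next=.  (t=0,i=3, bit6=0)
  nb #.#: next=#  (t=0,i=7, bit5=1)
  nb #..: next=#  (t=0,i=4, bit4=1)
  nb .##: next=.  (t=0,i=2, bit3=0)
  nb .#.: next=.  (t=0,i=6, bit2=0)
  nb ..#: next=.  (t=0,i=1, bit1=0)
  nb ...: next=#  (t=0,i=0, bit0=1)
  bits 10110001 = 177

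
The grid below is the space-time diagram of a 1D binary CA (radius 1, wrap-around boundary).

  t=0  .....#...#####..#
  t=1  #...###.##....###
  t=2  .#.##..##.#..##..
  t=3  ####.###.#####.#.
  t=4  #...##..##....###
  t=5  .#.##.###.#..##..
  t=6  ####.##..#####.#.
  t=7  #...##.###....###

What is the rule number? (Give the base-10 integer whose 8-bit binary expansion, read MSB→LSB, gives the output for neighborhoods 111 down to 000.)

62

  [7] ### => .  t=0,i=10
  [6] ##. => .  t=0,i=13
  [5] #.# => #  t=1,i=7
  [4] #.. => #  t=0,i=0
  [3] .## => #  t=0,i=9
  [2] .#. => #  t=0,i=5
  [1] ..# => #  t=0,i=4
  [0] ... => .  t=0,i=1
  bits 00111110 = 62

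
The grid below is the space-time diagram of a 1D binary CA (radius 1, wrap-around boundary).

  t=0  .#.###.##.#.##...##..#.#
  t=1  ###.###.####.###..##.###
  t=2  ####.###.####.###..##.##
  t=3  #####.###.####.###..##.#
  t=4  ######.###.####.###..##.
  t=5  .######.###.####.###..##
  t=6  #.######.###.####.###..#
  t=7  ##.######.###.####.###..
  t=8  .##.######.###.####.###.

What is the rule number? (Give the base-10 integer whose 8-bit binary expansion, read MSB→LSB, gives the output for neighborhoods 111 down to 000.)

245

  nb ###: next=#  (t=0,i=4, bit7=1)
  nb ##.: next=#  (t=0,i=5, bit6=1)
  nb #.#: next=#  (t=0,i=0, bit5=1)
  nb #..: next=#  (t=0,i=14, bit4=1)
  nb .##: next=.  (t=0,i=3, bit3=0)
  nb .#.: next=#  (t=0,i=1, bit2=1)
  nb ..#: next=.  (t=0,i=16, bit1=0)
  nb ...: next=#  (t=0,i=15, bit0=1)
  bits 11110101 = 245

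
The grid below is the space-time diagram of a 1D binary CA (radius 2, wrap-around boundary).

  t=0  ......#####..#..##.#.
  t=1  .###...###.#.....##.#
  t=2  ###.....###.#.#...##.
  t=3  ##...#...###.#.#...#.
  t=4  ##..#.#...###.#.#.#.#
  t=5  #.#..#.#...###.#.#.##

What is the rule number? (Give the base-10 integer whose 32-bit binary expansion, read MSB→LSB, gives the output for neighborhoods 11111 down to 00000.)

  [31] ##### => #  t=0,i=8
  [30] ####. => #  t=0,i=9
  [29] ###.# => #  t=1,i=9
  [28] ###.. => .  t=0,i=10
  [27] ##.## => .  t=2,i=20
  [26] ##.#. => #  t=0,i=18
  [25] ##..# => #  t=0,i=11
  [24] ##... => .  t=1,i=4
  [23] #.### => #  t=1,i=1
  [22] #.##. => #  t=3,i=0
  [21] #.#.# => .  t=1,i=20
  [20] #.#.. => .  t=0,i=19
  [19] #..## => .  t=0,i=15
  [18] #..#. => .  t=0,i=12
  [17] #...# => .  t=1,i=5
  [16] #.... => .  t=0,i=0
  [15] .#### => #  t=0,i=7
  [14] .###. => #  t=1,i=2
  [13] .##.# => #  t=0,i=17
  [12] .##.. => #  t=3,i=1
  [11] .#.## => #  t=1,i=0
  [10] .#.#. => #  t=2,i=13
  [9] .#..# => .  t=0,i=14
  [8] .#... => #  t=0,i=20
  [7] ..### => .  t=0,i=6
  [6] ..##. => .  t=0,i=16
  [5] ..#.# => .  t=3,i=19
  [4] ..#.. => .  t=0,i=13
  [3] ...## => .  t=0,i=5
  [2] ...#. => #  t=3,i=4
  [1] ....# => .  t=0,i=4
  [0] ..... => #  t=0,i=1
  bits 11100110110000001111110100000101 = 3871407365

3871407365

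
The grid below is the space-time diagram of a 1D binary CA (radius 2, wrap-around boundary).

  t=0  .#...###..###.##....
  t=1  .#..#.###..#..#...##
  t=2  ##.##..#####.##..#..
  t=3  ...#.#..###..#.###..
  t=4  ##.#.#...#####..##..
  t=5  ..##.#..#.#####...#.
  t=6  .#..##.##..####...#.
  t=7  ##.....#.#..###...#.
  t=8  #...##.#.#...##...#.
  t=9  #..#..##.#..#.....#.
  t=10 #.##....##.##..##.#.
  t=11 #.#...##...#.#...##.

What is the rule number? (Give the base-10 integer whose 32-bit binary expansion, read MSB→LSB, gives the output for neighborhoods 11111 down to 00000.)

3597975611

  #####|#  b31=1 t=2,i=9
  ####.|#  b30=1 t=2,i=10
  ###.#|.  b29=0 t=0,i=12
  ###..|#  b28=1 t=0,i=7
  ##.##|.  b27=0 t=0,i=13
  ##.#.|#  b26=1 t=1,i=0
  ##..#|#  b25=1 t=0,i=8
  ##...|.  b24=0 t=0,i=16
  #.###|.  b23=0 t=1,i=6
  #.##.|#  b22=1 t=0,i=14
  #.#.#|#  b21=1 t=4,i=3
  #.#..|#  b20=1 t=1,i=1
  #..##|.  b19=0 t=0,i=9
  #..#.|#  b18=1 t=1,i=3
  #...#|.  b17=0 t=0,i=3
  #....|.  b16=0 t=0,i=17
  .####|#  b15=1 t=2,i=8
  .###.|#  b14=1 t=0,i=6
  .##.#|.  b13=0 t=1,i=19
  .##..|.  b12=0 t=0,i=15
  .#.##|.  b11=0 t=1,i=5
  .#.#.|.  b10=0 t=3,i=4
  .#..#|.  b9=0 t=1,i=2
  .#...|.  b8=0 t=0,i=2
  ..###|.  b7=0 t=0,i=5
  ..##.|.  b6=0 t=1,i=18
  ..#.#|#  b5=1 t=1,i=4
  ..#..|#  b4=1 t=0,i=1
  ...##|#  b3=1 t=0,i=4
  ...#.|.  b2=0 t=0,i=0
  ....#|#  b1=1 t=0,i=19
  .....|#  b0=1 t=0,i=18
  bits 11010110011101001100000000111011 = 3597975611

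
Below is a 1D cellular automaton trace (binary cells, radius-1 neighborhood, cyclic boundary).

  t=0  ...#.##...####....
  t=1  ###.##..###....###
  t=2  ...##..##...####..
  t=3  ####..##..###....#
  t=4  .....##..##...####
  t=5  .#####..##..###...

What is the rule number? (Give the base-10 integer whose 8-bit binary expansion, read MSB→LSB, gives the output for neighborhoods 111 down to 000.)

  [7] ### => .  t=0,i=11
  [6] ##. => .  t=0,i=6
  [5] #.# => #  t=0,i=4
  [4] #.. => .  t=0,i=7
  [3] .## => #  t=0,i=5
  [2] .#. => .  t=0,i=3
  [1] ..# => #  t=0,i=2
  [0] ... => #  t=0,i=0
  bits 00101011 = 43

43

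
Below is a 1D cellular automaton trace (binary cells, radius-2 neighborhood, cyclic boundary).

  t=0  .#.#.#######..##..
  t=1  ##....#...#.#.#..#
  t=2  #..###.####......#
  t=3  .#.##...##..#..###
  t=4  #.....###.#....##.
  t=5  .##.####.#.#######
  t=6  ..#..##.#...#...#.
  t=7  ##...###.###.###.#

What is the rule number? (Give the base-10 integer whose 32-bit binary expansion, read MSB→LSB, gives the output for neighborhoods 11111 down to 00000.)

1174659566

  #####|.  b31=0 t=0,i=7
  ####.|#  b30=1 t=0,i=10
  ###.#|.  b29=0 t=2,i=5
  ###..|.  b28=0 t=0,i=11
  ##.##|.  b27=0 t=2,i=6
  ##.#.|#  b26=1 t=3,i=0
  ##..#|#  b25=1 t=0,i=12
  ##...|.  b24=0 t=0,i=16
  #.###|.  b23=0 t=0,i=5
  #.##.|.  b22=0 t=3,i=3
  #.#.#|.  b21=0 t=0,i=3
  #.#..|.  b20=0 t=1,i=14
  #..##|.  b19=0 t=0,i=13
  #..#.|.  b18=0 t=3,i=11
  #...#|#  b17=1 t=0,i=17
  #....|#  b16=1 t=1,i=3
  .####|#  b15=1 t=0,i=6
  .###.|#  b14=1 t=1,i=0
  .##.#|#  b13=1 t=4,i=16
  .##..|.  b12=0 t=0,i=15
  .#.##|.  b11=0 t=0,i=4
  .#.#.|.  b10=0 t=0,i=2
  .#..#|.  b9=0 t=1,i=15
  .#...|#  b8=1 t=1,i=7
  ..###|#  b7=1 t=1,i=17
  ..##.|#  b6=1 t=0,i=14
  ..#.#|#  b5=1 t=0,i=1
  ..#..|.  b4=0 t=1,i=6
  ...##|#  b3=1 t=2,i=16
  ...#.|#  b2=1 t=0,i=0
  ....#|#  b1=1 t=1,i=4
  .....|.  b0=0 t=2,i=13
  bits 01000110000000111110000111101110 = 1174659566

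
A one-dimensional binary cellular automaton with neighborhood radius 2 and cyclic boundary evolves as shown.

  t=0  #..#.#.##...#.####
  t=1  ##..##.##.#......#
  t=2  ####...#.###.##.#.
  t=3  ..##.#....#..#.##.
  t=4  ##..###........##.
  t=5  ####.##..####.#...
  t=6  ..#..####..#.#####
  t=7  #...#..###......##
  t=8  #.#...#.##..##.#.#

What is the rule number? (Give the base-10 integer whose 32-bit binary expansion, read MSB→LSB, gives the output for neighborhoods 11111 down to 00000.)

  [31] ##### => .  t=0,i=16
  [30] ####. => #  t=0,i=17
  [29] ###.# => .  t=2,i=11
  [28] ###.. => #  t=0,i=0
  [27] ##.## => .  t=1,i=6
  [26] ##.#. => #  t=1,i=9
  [25] ##..# => #  t=0,i=1
  [24] ##... => .  t=0,i=9
  [23] #.### => .  t=0,i=14
  [22] #.##. => #  t=0,i=7
  [21] #.#.# => #  t=0,i=5
  [20] #.#.. => #  t=1,i=10
  [19] #..## => #  t=1,i=3
  [18] #..#. => .  t=0,i=2
  [17] #...# => #  t=0,i=10
  [16] #.... => .  t=1,i=12
  [15] .#### => .  t=0,i=15
  [14] .###. => #  t=1,i=0
  [13] .##.# => .  t=1,i=5
  [12] .##.. => #  t=0,i=8
  [11] .#.## => .  t=0,i=6
  [10] .#.#. => #  t=0,i=4
  [9] .#..# => .  t=3,i=11
  [8] .#... => #  t=1,i=11
  [7] ..### => .  t=1,i=17
  [6] ..##. => .  t=1,i=4
  [5] ..#.# => .  t=0,i=3
  [4] ..#.. => .  t=3,i=10
  [3] ...## => #  t=1,i=16
  [2] ...#. => .  t=0,i=11
  [1] ....# => .  t=1,i=15
  [0] ..... => #  t=1,i=13
  bits 01010110011110100101010100001001 = 1450857737

1450857737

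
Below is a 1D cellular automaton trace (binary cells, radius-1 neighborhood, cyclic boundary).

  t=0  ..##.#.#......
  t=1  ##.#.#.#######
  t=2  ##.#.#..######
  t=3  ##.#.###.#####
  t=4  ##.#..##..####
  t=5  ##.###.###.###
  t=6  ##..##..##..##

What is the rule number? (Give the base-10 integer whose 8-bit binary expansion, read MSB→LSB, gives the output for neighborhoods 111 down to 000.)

215

  ### -> #   bit 7 = 1  t=1,i=0
  ##. -> #   bit 6 = 1  t=0,i=3
  #.# -> .   bit 5 = 0  t=0,i=4
  #.. -> #   bit 4 = 1  t=0,i=8
  .## -> .   bit 3 = 0  t=0,i=2
  .#. -> #   bit 2 = 1  t=0,i=5
  ..# -> #   bit 1 = 1  t=0,i=1
  ... -> #   bit 0 = 1  t=0,i=0
  bits 11010111 = 215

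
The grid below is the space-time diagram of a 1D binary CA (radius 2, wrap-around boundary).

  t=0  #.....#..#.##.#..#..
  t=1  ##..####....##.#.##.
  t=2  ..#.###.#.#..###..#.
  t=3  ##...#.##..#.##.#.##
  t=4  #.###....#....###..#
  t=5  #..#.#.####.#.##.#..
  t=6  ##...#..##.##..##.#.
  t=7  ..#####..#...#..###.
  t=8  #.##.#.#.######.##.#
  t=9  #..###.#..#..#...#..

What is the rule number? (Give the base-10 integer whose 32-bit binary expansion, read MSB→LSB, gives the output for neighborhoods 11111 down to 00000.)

1193468822

  ##### -> .   bit 31 = 0  t=7,i=4
  ####. -> #   bit 30 = 1  t=1,i=6
  ###.# -> .   bit 29 = 0  t=2,i=6
  ###.. -> .   bit 28 = 0  t=1,i=7
  ##.## -> .   bit 27 = 0  t=1,i=19
  ##.#. -> #   bit 26 = 1  t=0,i=13
  ##..# -> #   bit 25 = 1  t=1,i=2
  ##... -> #   bit 24 = 1  t=1,i=8
  #.### -> .   bit 23 = 0  t=2,i=4
  #.##. -> .   bit 22 = 0  t=0,i=11
  #.#.# -> #   bit 21 = 1  t=1,i=15
  #.#.. -> .   bit 20 = 0  t=0,i=14
  #..## -> .   bit 19 = 0  t=1,i=3
  #..#. -> .   bit 18 = 0  t=0,i=8
  #...# -> #   bit 17 = 1  t=2,i=0
  #.... -> .   bit 16 = 0  t=0,i=2
  .#### -> #   bit 15 = 1  t=1,i=5
  .###. -> #   bit 14 = 1  t=2,i=5
  .##.# -> #   bit 13 = 1  t=0,i=12
  .##.. -> .   bit 12 = 0  t=1,i=1
  .#.## -> .   bit 11 = 0  t=0,i=10
  .#.#. -> .   bit 10 = 0  t=2,i=9
  .#..# -> #   bit 9 = 1  t=0,i=7
  .#... -> #   bit 8 = 1  t=0,i=1
  ..### -> #   bit 7 = 1  t=1,i=4
  ..##. -> .   bit 6 = 0  t=1,i=12
  ..#.# -> .   bit 5 = 0  t=0,i=9
  ..#.. -> #   bit 4 = 1  t=0,i=0
  ...## -> .   bit 3 = 0  t=1,i=11
  ...#. -> #   bit 2 = 1  t=0,i=5
  ....# -> #   bit 1 = 1  t=0,i=4
  ..... -> .   bit 0 = 0  t=0,i=3
  bits 01000111001000101110001110010110 = 1193468822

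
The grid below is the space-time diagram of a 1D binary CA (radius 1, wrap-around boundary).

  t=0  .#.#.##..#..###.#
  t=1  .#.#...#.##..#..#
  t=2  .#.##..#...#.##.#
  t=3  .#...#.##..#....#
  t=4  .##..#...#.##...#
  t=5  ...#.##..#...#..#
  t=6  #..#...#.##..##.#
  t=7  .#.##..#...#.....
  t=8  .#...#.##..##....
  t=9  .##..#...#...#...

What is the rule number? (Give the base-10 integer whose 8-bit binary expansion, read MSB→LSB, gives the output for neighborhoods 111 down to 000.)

  ###|#  b7=1 t=0,i=13
  ##.|.  b6=0 t=0,i=6
  #.#|.  b5=0 t=0,i=0
  #..|#  b4=1 t=0,i=7
  .##|.  b3=0 t=0,i=5
  .#.|#  b2=1 t=0,i=1
  ..#|.  b1=0 t=0,i=8
  ...|.  b0=0 t=1,i=5
  bits 10010100 = 148

148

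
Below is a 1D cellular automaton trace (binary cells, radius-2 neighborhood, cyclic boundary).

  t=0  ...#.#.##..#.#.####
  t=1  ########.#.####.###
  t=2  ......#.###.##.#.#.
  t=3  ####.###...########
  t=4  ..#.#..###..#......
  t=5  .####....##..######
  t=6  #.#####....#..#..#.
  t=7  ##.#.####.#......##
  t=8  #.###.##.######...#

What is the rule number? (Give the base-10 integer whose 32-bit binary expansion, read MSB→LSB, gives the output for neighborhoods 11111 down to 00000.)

  ##### -> .   bit 31 = 0  t=1,i=0
  ####. -> #   bit 30 = 1  t=0,i=17
  ###.# -> .   bit 29 = 0  t=1,i=7
  ###.. -> #   bit 28 = 1  t=0,i=18
  ##.## -> #   bit 27 = 1  t=1,i=15
  ##.#. -> #   bit 26 = 1  t=1,i=8
  ##..# -> #   bit 25 = 1  t=0,i=9
  ##... -> #   bit 24 = 1  t=0,i=0
  #.### -> .   bit 23 = 0  t=0,i=15
  #.##. -> #   bit 22 = 1  t=0,i=7
  #.#.# -> #   bit 21 = 1  t=0,i=5
  #.#.. -> #   bit 20 = 1  t=2,i=17
  #..## -> .   bit 19 = 0  t=4,i=6
  #..#. -> .   bit 18 = 0  t=0,i=10
  #...# -> #   bit 17 = 1  t=0,i=1
  #.... -> #   bit 16 = 1  t=2,i=0
  .#### -> #   bit 15 = 1  t=0,i=16
  .###. -> .   bit 14 = 0  t=2,i=9
  .##.# -> #   bit 13 = 1  t=2,i=13
  .##.. -> .   bit 12 = 0  t=0,i=8
  .#.## -> #   bit 11 = 1  t=0,i=6
  .#.#. -> #   bit 10 = 1  t=0,i=4
  .#..# -> .   bit 9 = 0  t=4,i=5
  .#... -> #   bit 8 = 1  t=2,i=18
  ..### -> .   bit 7 = 0  t=3,i=11
  ..##. -> .   bit 6 = 0  t=5,i=9
  ..#.# -> #   bit 5 = 1  t=0,i=3
  ..#.. -> .   bit 4 = 0  t=4,i=12
  ...## -> .   bit 3 = 0  t=3,i=10
  ...#. -> #   bit 2 = 1  t=0,i=2
  ....# -> .   bit 1 = 0  t=2,i=4
  ..... -> #   bit 0 = 1  t=2,i=1
  bits 01011111011100111010110100100101 = 1601416485

1601416485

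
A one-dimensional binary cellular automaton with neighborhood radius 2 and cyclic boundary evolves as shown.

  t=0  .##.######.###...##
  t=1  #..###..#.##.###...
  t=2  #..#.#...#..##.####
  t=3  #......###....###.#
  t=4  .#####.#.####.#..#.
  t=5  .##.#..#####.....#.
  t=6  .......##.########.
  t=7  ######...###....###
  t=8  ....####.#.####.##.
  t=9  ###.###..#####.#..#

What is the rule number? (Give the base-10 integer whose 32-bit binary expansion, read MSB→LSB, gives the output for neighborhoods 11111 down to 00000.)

1503889559

  ##### -> .   bit 31 = 0  t=0,i=6
  ####. -> #   bit 30 = 1  t=0,i=8
  ###.# -> .   bit 29 = 0  t=0,i=9
  ###.. -> #   bit 28 = 1  t=0,i=13
  ##.## -> #   bit 27 = 1  t=0,i=0
  ##.#. -> .   bit 26 = 0  t=4,i=6
  ##..# -> .   bit 25 = 0  t=1,i=6
  ##... -> #   bit 24 = 1  t=0,i=14
  #.### -> #   bit 23 = 1  t=0,i=4
  #.##. -> .   bit 22 = 0  t=0,i=1
  #.#.# -> #   bit 21 = 1  t=4,i=7
  #.#.. -> .   bit 20 = 0  t=2,i=5
  #..## -> .   bit 19 = 0  t=1,i=2
  #..#. -> .   bit 18 = 0  t=1,i=7
  #...# -> #   bit 17 = 1  t=0,i=15
  #.... -> #   bit 16 = 1  t=3,i=2
  .#### -> #   bit 15 = 1  t=0,i=5
  .###. -> .   bit 14 = 0  t=0,i=12
  .##.# -> .   bit 13 = 0  t=0,i=2
  .##.. -> .   bit 12 = 0  t=3,i=0
  .#.## -> #   bit 11 = 1  t=1,i=9
  .#.#. -> .   bit 10 = 0  t=2,i=4
  .#..# -> .   bit 9 = 0  t=1,i=1
  .#... -> .   bit 8 = 0  t=2,i=6
  ..### -> #   bit 7 = 1  t=1,i=3
  ..##. -> .   bit 6 = 0  t=0,i=17
  ..#.# -> .   bit 5 = 0  t=1,i=8
  ..#.. -> #   bit 4 = 1  t=1,i=0
  ...## -> .   bit 3 = 0  t=0,i=16
  ...#. -> #   bit 2 = 1  t=1,i=18
  ....# -> #   bit 1 = 1  t=3,i=5
  ..... -> #   bit 0 = 1  t=3,i=3
  bits 01011001101000111000100010010111 = 1503889559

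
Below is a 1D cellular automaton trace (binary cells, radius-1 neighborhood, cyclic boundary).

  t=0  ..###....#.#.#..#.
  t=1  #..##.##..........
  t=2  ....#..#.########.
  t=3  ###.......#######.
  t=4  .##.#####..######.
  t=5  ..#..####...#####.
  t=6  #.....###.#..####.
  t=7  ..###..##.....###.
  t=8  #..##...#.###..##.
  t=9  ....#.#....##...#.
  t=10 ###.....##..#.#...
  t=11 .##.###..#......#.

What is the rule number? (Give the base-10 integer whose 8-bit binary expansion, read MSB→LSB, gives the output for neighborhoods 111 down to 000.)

193

  nb ###: next=#  (t=0,i=3, bit7=1)
  nb ##.: next=#  (t=0,i=4, bit6=1)
  nb #.#: next=.  (t=0,i=10, bit5=0)
  nb #..: next=.  (t=0,i=5, bit4=0)
  nb .##: next=.  (t=0,i=2, bit3=0)
  nb .#.: next=.  (t=0,i=9, bit2=0)
  nb ..#: next=.  (t=0,i=1, bit1=0)
  nb ...: next=#  (t=0,i=0, bit0=1)
  bits 11000001 = 193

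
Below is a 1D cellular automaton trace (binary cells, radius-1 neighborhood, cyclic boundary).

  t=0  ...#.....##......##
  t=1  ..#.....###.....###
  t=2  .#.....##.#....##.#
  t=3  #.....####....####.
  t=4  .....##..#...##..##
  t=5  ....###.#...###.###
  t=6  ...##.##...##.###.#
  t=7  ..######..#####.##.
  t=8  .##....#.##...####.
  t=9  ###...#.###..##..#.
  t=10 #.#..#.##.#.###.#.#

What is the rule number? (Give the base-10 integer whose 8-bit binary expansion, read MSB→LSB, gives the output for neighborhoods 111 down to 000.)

106

  nb ###: next=.  (t=1,i=9, bit7=0)
  nb ##.: next=#  (t=0,i=10, bit6=1)
  nb #.#: next=#  (t=2,i=0, bit5=1)
  nb #..: next=.  (t=0,i=0, bit4=0)
  nb .##: next=#  (t=0,i=9, bit3=1)
  nb .#.: next=.  (t=0,i=3, bit2=0)
  nb ..#: next=#  (t=0,i=2, bit1=1)
  nb ...: next=.  (t=0,i=1, bit0=0)
  bits 01101010 = 106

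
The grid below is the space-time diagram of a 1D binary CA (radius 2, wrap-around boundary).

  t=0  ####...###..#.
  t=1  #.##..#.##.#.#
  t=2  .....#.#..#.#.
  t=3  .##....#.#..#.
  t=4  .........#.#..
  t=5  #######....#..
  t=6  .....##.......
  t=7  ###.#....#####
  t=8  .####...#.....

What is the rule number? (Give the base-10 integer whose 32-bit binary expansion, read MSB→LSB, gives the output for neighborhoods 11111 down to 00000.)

1955874825

  nb #####: next=.  (t=5,i=2, bit31=0)
  nb ####.: next=#  (t=0,i=2, bit30=1)
  nb ###.#: next=#  (t=7,i=2, bit29=1)
  nb ###..: next=#  (t=0,i=3, bit28=1)
  nb ##.##: next=.  (t=1,i=1, bit27=0)
  nb ##.#.: next=#  (t=1,i=10, bit26=1)
  nb ##..#: next=.  (t=0,i=10, bit25=0)
  nb ##...: next=.  (t=0,i=4, bit24=0)
  nb #.###: next=#  (t=0,i=0, bit23=1)
  nb #.##.: next=.  (t=1,i=2, bit22=0)
  nb #.#.#: next=.  (t=1,i=11, bit21=0)
  nb #.#..: next=#  (t=2,i=7, bit20=1)
  nb #..##: next=.  (t=3,i=0, bit19=0)
  nb #..#.: next=#  (t=0,i=11, bit18=1)
  nb #...#: next=.  (t=0,i=5, bit17=0)
  nb #....: next=.  (t=2,i=0, bit16=0)
  nb .####: next=.  (t=0,i=1, bit15=0)
  nb .###.: next=#  (t=0,i=8, bit14=1)
  nb .##.#: next=.  (t=1,i=0, bit13=0)
  nb .##..: next=.  (t=1,i=3, bit12=0)
  nb .#.##: next=#  (t=0,i=13, bit11=1)
  nb .#.#.: next=.  (t=2,i=6, bit10=0)
  nb .#..#: next=.  (t=2,i=8, bit9=0)
  nb .#...: next=.  (t=2,i=13, bit8=0)
  nb ..###: next=.  (t=0,i=7, bit7=0)
  nb ..##.: next=.  (t=3,i=1, bit6=0)
  nb ..#.#: next=.  (t=0,i=12, bit5=0)
  nb ..#..: next=.  (t=3,i=12, bit4=0)
  nb ...##: next=#  (t=0,i=6, bit3=1)
  nb ...#.: next=.  (t=2,i=4, bit2=0)
  nb ....#: next=.  (t=2,i=3, bit1=0)
  nb .....: next=#  (t=2,i=1, bit0=1)
  bits 01110100100101000100100000001001 = 1955874825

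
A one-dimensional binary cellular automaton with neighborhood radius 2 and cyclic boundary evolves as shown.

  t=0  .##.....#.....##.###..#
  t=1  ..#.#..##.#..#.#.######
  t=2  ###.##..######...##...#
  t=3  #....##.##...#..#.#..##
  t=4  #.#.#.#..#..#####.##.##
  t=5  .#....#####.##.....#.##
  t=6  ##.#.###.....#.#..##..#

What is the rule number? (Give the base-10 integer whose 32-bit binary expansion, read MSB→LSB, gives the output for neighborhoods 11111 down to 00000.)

378925756

  #####|.  b31=0 t=1,i=19
  ####.|.  b30=0 t=1,i=21
  ###.#|.  b29=0 t=2,i=2
  ###..|#  b28=1 t=0,i=19
  ##.##|.  b27=0 t=0,i=16
  ##.#.|#  b26=1 t=1,i=9
  ##..#|#  b25=1 t=0,i=20
  ##...|.  b24=0 t=0,i=3
  #.###|#  b23=1 t=0,i=17
  #.##.|.  b22=0 t=0,i=1
  #.#.#|.  b21=0 t=1,i=15
  #.#..|#  b20=1 t=1,i=4
  #..##|.  b19=0 t=1,i=6
  #..#.|#  b18=1 t=0,i=21
  #...#|.  b17=0 t=2,i=15
  #....|#  b16=1 t=0,i=4
  .####|#  b15=1 t=1,i=18
  .###.|#  b14=1 t=0,i=18
  .##.#|#  b13=1 t=0,i=15
  .##..|#  b12=1 t=0,i=2
  .#.##|.  b11=0 t=0,i=0
  .#.#.|.  b10=0 t=1,i=3
  .#..#|#  b9=1 t=1,i=5
  .#...|.  b8=0 t=0,i=9
  ..###|#  b7=1 t=2,i=8
  ..##.|.  b6=0 t=0,i=14
  ..#.#|#  b5=1 t=0,i=22
  ..#..|#  b4=1 t=0,i=8
  ...##|#  b3=1 t=0,i=13
  ...#.|#  b2=1 t=0,i=7
  ....#|.  b1=0 t=0,i=6
  .....|.  b0=0 t=0,i=5
  bits 00010110100101011111001010111100 = 378925756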